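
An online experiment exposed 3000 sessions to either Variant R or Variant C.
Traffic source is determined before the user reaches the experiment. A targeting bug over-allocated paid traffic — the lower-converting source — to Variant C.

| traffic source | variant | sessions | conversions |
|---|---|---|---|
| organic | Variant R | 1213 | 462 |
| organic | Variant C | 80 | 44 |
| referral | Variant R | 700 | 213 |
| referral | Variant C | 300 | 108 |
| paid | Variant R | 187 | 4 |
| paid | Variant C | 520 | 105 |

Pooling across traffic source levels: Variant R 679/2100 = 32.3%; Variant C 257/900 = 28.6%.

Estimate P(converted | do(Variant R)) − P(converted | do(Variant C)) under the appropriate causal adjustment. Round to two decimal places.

Nothing the variant does changes traffic source; the imbalance is an allocation artefact. With traffic source also predicting the outcome, the pooled figure is confounded, and the within-stratum comparison is the causal one.
Adjusting over the population distribution of traffic source: 0.431·(0.381−0.550) + 0.333·(0.304−0.360) + 0.236·(0.021−0.202) = -0.134.

-0.13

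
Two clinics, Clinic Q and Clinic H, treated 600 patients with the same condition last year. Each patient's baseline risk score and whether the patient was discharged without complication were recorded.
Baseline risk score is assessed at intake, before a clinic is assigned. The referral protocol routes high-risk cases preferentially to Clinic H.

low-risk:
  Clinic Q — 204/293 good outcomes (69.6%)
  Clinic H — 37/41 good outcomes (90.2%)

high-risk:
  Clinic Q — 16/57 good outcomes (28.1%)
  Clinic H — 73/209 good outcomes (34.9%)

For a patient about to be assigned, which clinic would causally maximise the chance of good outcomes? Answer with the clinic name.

Nothing the clinic does changes baseline risk score; the imbalance is an allocation artefact. With baseline risk score also predicting the outcome, the pooled figure is confounded, and the within-stratum comparison is the causal one.
Within each level — low-risk: 69.6% vs 90.2%; high-risk: 28.1% vs 34.9% — Clinic H is higher every time.

Clinic H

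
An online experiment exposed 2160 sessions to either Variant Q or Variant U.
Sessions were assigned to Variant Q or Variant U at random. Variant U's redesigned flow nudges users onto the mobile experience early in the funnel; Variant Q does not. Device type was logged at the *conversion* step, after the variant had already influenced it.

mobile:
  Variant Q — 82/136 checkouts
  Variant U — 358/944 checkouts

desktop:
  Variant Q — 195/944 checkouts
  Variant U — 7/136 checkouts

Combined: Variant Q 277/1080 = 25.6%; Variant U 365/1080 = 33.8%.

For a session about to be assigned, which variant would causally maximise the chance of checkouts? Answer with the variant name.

Variant U

Device type is recorded after the variant and is itself shifted by it — it sits on the causal path from variant to outcome. Conditioning on a mediator would strip out part of the effect we want; the pooled comparison gives the total causal effect.
Pooled: Variant Q 25.6% vs Variant U 33.8%; Variant U is higher overall.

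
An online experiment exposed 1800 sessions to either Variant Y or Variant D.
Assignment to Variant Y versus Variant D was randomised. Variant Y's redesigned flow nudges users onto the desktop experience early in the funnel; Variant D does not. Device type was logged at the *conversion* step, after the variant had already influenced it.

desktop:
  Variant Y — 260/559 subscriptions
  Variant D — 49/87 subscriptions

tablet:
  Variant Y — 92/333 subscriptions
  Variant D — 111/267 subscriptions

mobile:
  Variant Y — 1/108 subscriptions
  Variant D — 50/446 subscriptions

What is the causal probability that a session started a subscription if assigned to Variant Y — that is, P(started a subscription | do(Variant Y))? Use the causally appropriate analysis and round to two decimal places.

0.35

Device type here is a post-treatment variable shaped by the variant; conditioning on it would introduce bias rather than remove it. The overall comparison is the causal one.
So P(outcome | do(Variant Y)) is just the pooled rate for Variant Y: 353/1000 = 0.353.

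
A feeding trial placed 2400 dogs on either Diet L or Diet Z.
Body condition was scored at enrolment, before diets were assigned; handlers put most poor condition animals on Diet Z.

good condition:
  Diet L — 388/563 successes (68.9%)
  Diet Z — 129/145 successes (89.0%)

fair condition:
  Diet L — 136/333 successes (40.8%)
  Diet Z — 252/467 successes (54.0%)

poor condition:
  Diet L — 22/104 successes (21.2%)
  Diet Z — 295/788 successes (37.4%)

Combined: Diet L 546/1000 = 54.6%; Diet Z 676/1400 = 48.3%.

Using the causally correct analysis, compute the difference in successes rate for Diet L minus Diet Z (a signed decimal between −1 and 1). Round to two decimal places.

Starting body condition satisfies the back-door criterion: it is not a descendant of the diet, and it blocks the spurious path from diet to outcome. Adjusting for it (i.e., using the within-starting body condition rates) gives the causal effect.
Adjusting over the population distribution of starting body condition: 0.295·(0.689−0.890) + 0.333·(0.408−0.540) + 0.372·(0.212−0.374) = -0.163.

-0.16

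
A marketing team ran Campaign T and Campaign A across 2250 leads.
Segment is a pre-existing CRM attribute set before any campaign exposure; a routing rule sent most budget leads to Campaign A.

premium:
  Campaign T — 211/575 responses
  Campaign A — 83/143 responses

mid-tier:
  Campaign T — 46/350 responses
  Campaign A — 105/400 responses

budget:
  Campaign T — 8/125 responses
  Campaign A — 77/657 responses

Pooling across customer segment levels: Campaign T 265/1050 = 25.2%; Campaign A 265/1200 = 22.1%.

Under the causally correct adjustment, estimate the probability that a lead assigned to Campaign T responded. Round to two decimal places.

The stratified and pooled comparisons disagree (Campaign A wins within each customer segment; Campaign T wins overall), so the answer turns on the causal role of customer segment.
Since customer segment is a pre-existing factor (not a product of the campaign) and it affects the outcome on its own, it is a confounder. The stratified rates, not the pooled rate, identify the causal effect.
Standardising Campaign T to the population customer segment mix: 0.319·211/575 + 0.333·46/350 + 0.348·8/125 = 0.183.

0.18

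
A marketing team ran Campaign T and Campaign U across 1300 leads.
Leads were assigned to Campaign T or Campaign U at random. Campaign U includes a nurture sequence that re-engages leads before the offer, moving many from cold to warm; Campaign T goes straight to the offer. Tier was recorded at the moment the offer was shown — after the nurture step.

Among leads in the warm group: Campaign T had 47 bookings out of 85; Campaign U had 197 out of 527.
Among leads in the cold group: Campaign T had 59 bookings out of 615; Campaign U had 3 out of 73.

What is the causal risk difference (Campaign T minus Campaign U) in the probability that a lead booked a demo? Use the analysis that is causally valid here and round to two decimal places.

-0.18

Stratifying would compare campaigns among leads the campaigns themselves sorted into engagement tier groups — a form of selection on an intermediate. The unconditioned pooled rates give the total causal effect.
The causal difference is the pooled difference: 0.151 − 0.333 = -0.182.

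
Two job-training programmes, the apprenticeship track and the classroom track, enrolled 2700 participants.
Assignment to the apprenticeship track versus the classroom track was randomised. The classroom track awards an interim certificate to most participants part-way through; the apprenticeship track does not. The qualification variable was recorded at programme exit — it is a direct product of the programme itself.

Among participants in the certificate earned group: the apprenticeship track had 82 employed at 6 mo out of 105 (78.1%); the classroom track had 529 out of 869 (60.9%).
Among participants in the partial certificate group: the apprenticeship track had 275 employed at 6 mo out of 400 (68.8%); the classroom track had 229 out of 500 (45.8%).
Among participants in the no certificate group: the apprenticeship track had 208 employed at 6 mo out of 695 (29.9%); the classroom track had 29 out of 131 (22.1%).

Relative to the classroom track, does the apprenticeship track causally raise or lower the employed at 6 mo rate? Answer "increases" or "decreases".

decreases

Within every qualification attained during the programme level the apprenticeship track has the higher rate, yet pooled the classroom track does — Simpson's reversal.
Because the programme influences qualification attained during the programme, qualification attained during the programme is a post-treatment mediator, not a confounder. Stratifying on it would bias the estimate; the causal effect is the crude pooled difference.
Pooled: the apprenticeship track 47.1% vs the classroom track 52.5%; the classroom track is higher overall.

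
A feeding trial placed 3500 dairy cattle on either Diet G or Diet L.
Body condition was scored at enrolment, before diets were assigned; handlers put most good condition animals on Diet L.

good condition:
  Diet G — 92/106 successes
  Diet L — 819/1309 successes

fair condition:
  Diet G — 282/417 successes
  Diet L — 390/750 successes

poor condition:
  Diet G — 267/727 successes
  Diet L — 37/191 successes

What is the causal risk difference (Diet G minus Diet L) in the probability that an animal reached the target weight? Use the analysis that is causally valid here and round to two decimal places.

+0.20

Within every starting body condition level Diet G has the higher rate, yet pooled Diet L does — Simpson's reversal.
Starting body condition is set before the diet has any effect — it is not caused by the diet — and it independently drives the outcome. That makes it a confounder, so the causal comparison is within starting body condition levels.
Adjusting over the population distribution of starting body condition: 0.404·(0.868−0.626) + 0.333·(0.676−0.520) + 0.262·(0.367−0.194) = +0.196.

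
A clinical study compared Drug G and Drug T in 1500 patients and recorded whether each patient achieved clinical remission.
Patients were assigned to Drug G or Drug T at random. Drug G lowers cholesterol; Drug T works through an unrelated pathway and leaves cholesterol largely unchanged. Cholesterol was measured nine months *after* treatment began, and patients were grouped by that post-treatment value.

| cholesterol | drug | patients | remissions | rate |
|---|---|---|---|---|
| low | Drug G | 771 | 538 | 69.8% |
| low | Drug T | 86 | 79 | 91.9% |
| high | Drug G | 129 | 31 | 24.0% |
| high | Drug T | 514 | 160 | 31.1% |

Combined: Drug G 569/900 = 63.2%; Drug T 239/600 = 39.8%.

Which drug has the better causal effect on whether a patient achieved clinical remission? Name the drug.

Drug G

Stratifying would compare drugs among patients the drugs themselves sorted into cholesterol groups — a form of selection on an intermediate. The unconditioned pooled rates give the total causal effect.
Pooled: Drug G 63.2% vs Drug T 39.8%; Drug G is higher overall.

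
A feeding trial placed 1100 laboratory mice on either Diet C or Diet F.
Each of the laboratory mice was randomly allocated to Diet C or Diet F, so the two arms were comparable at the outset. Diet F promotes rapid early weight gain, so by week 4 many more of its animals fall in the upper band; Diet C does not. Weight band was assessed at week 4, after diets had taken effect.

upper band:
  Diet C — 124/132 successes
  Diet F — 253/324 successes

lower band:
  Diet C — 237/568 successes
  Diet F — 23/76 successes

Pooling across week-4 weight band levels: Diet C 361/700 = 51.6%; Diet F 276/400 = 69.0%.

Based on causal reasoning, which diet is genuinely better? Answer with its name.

Diet F

Week-4 weight band is downstream of the diet. One should not condition on a consequence of treatment, so the overall rates are the right comparison.
Pooled: Diet C 51.6% vs Diet F 69.0%; Diet F is higher overall.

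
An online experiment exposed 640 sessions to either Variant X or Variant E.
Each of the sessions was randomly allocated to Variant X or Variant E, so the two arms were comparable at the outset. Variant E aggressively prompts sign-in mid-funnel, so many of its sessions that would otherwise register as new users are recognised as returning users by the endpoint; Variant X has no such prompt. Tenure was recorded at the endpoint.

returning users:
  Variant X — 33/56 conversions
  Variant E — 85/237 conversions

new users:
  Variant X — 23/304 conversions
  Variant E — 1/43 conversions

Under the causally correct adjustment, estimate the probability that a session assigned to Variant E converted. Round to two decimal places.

The stratified and pooled comparisons disagree (Variant X wins within each user tenure; Variant E wins overall), so the answer turns on the causal role of user tenure.
The distribution of user tenure is itself part of what the variant does — it is an intermediate outcome. Holding it fixed would remove that part of the effect; the total effect is the pooled difference.
So P(outcome | do(Variant E)) is just the pooled rate for Variant E: 86/280 = 0.307.

0.31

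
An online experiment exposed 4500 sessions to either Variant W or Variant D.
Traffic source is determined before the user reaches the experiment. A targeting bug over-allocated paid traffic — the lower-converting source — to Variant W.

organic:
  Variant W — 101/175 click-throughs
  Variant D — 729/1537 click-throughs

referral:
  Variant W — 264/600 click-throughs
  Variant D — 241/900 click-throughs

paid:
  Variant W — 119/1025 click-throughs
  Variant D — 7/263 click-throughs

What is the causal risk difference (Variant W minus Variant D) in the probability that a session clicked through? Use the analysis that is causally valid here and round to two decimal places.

+0.12

Variant W is higher inside every traffic source stratum but Variant D is higher in aggregate. Whether to stratify depends on how traffic source relates to the variant.
Nothing the variant does changes traffic source; the imbalance is an allocation artefact. With traffic source also predicting the outcome, the pooled figure is confounded, and the within-stratum comparison is the causal one.
Adjusting over the population distribution of traffic source: 0.380·(0.577−0.474) + 0.333·(0.440−0.268) + 0.286·(0.116−0.027) = +0.122.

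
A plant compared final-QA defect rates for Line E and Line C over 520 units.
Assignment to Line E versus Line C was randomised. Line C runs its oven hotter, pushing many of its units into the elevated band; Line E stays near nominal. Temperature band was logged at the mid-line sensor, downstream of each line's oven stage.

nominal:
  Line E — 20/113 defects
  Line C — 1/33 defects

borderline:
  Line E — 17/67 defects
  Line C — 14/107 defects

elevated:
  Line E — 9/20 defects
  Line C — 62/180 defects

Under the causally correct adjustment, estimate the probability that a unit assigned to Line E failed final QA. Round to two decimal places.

0.23

In-process temperature band lies on the pathway line → in-process temperature band → outcome, so adjusting for it blocks the indirect effect. For the total causal effect of line, use the unadjusted pooled rates.
So P(outcome | do(Line E)) is just the pooled rate for Line E: 46/200 = 0.230.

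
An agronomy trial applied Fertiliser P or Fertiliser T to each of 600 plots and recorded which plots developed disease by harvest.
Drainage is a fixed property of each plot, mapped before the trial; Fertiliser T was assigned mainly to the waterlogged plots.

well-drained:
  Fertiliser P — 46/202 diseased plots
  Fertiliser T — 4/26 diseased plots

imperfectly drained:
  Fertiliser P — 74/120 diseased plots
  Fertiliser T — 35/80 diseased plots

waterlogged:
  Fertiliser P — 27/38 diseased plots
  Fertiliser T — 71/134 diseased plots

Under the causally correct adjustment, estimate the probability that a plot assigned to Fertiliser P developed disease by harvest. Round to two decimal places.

0.50

Since field drainage is a pre-existing factor (not a product of the fertiliser) and it affects the outcome on its own, it is a confounder. The stratified rates, not the pooled rate, identify the causal effect.
Standardising Fertiliser P to the population field drainage mix: 0.380·46/202 + 0.333·74/120 + 0.287·27/38 = 0.496.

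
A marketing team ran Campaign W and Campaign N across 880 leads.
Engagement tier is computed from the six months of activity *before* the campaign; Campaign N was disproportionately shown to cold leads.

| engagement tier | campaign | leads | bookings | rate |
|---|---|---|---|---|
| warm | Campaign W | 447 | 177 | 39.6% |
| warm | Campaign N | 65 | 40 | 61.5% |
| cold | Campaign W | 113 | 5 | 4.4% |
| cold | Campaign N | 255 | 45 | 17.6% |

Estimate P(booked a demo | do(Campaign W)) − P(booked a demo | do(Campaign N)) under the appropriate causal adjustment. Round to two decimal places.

-0.18

Engagement tier differs across campaigns for reasons unrelated to any effect of the campaign itself, and it separately predicts the outcome — a classic confounder. We must compare within engagement tier levels.
Adjusting over the population distribution of engagement tier: 0.582·(0.396−0.615) + 0.418·(0.044−0.176) = -0.183.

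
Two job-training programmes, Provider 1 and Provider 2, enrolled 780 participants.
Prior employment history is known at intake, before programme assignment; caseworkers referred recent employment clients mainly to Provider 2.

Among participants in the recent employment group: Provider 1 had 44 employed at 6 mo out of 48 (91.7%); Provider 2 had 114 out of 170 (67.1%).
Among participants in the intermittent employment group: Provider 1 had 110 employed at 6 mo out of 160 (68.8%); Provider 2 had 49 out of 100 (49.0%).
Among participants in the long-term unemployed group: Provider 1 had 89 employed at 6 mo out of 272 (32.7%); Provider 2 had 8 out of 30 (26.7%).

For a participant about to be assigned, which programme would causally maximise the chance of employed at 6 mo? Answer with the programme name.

Nothing the programme does changes prior employment history; the imbalance is an allocation artefact. With prior employment history also predicting the outcome, the pooled figure is confounded, and the within-stratum comparison is the causal one.
Within each level — recent employment: 91.7% vs 67.1%; intermittent employment: 68.8% vs 49.0%; long-term unemployed: 32.7% vs 26.7% — Provider 1 is higher every time.

Provider 1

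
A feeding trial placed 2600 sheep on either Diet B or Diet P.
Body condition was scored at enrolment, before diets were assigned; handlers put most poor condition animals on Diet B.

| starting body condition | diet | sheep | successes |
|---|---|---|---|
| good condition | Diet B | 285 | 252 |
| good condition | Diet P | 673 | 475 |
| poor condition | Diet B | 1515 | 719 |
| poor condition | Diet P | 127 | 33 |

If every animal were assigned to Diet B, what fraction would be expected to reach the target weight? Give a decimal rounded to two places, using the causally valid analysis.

The imbalance in starting body condition arose from how sheep were allocated, not from anything the diet did; and starting body condition independently affects the outcome. The pooled gap is confounded — condition on starting body condition.
Standardising Diet B to the population starting body condition mix: 0.368·252/285 + 0.632·719/1515 = 0.626.

0.63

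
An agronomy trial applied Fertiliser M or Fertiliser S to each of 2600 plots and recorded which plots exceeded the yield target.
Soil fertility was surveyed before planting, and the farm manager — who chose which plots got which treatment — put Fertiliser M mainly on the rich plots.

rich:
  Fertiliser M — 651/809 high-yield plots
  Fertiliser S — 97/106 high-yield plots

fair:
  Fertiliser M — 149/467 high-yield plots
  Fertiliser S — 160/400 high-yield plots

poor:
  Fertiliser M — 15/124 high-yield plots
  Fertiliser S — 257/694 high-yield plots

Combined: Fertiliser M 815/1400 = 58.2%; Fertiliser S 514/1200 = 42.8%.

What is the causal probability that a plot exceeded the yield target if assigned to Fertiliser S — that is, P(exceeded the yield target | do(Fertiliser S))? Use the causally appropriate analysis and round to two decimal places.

Since soil fertility is a pre-existing factor (not a product of the fertiliser) and it affects the outcome on its own, it is a confounder. The stratified rates, not the pooled rate, identify the causal effect.
Standardising Fertiliser S to the population soil fertility mix: 0.352·97/106 + 0.333·160/400 + 0.315·257/694 = 0.572.

0.57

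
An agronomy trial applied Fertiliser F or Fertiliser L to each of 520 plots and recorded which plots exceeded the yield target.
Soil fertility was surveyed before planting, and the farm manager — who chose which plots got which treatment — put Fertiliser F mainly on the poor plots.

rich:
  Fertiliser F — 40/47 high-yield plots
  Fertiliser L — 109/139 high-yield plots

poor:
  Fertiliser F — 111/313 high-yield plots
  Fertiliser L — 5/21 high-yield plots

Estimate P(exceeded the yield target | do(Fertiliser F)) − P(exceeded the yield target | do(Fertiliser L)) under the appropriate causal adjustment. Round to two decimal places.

+0.10

The soil fertility-specific comparison favours Fertiliser F throughout, but the pooled figures favour Fertiliser L. The question is whether to condition on soil fertility.
Nothing the fertiliser does changes soil fertility; the imbalance is an allocation artefact. With soil fertility also predicting the outcome, the pooled figure is confounded, and the within-stratum comparison is the causal one.
Adjusting over the population distribution of soil fertility: 0.358·(0.851−0.784) + 0.642·(0.355−0.238) = +0.099.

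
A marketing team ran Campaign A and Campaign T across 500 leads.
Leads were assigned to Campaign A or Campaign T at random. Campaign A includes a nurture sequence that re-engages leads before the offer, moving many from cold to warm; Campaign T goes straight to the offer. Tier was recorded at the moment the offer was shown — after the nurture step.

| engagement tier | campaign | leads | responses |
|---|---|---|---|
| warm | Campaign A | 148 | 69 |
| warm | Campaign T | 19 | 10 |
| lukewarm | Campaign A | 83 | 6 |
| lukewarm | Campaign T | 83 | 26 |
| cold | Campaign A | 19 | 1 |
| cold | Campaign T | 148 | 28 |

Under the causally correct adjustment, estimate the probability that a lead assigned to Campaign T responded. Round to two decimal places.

Engagement tier is recorded after the campaign and is itself shifted by it — it sits on the causal path from campaign to outcome. Conditioning on a mediator would strip out part of the effect we want; the pooled comparison gives the total causal effect.
So P(outcome | do(Campaign T)) is just the pooled rate for Campaign T: 64/250 = 0.256.

0.26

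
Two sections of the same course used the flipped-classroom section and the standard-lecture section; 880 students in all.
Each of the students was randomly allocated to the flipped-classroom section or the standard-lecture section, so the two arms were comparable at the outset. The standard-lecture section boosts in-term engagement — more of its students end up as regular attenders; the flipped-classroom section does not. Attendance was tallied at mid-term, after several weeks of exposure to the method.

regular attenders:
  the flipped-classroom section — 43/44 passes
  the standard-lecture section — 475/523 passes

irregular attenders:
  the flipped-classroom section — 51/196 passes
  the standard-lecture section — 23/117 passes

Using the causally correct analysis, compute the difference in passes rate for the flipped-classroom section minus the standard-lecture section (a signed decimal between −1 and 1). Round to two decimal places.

-0.39

Mid-term attendance lies on the pathway teaching method → mid-term attendance → outcome, so adjusting for it blocks the indirect effect. For the total causal effect of teaching method, use the unadjusted pooled rates.
The causal difference is the pooled difference: 0.392 − 0.778 = -0.386.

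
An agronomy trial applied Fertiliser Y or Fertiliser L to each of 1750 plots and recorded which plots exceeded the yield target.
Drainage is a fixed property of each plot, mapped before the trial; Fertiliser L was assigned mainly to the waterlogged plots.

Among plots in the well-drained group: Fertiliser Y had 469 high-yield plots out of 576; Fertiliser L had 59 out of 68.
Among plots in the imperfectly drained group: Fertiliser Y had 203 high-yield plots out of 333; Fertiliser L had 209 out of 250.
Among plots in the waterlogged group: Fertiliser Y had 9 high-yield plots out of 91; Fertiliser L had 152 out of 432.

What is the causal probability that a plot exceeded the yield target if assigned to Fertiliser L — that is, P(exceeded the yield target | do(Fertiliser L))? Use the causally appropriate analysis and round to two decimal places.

0.70

Within every field drainage level Fertiliser L has the higher rate, yet pooled Fertiliser Y does — Simpson's reversal.
Field drainage differs across fertilisers for reasons unrelated to any effect of the fertiliser itself, and it separately predicts the outcome — a classic confounder. We must compare within field drainage levels.
Standardising Fertiliser L to the population field drainage mix: 0.368·59/68 + 0.333·209/250 + 0.299·152/432 = 0.703.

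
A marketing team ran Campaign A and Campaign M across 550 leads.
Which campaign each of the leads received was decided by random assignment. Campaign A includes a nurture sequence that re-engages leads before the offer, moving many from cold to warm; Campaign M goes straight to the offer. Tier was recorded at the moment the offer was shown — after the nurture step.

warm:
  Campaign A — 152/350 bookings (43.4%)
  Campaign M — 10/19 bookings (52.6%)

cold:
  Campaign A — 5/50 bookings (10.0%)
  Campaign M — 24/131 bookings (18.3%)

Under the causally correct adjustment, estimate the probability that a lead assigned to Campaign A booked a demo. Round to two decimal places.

0.39

Engagement tier is downstream of the campaign. One should not condition on a consequence of treatment, so the overall rates are the right comparison.
So P(outcome | do(Campaign A)) is just the pooled rate for Campaign A: 157/400 = 0.393.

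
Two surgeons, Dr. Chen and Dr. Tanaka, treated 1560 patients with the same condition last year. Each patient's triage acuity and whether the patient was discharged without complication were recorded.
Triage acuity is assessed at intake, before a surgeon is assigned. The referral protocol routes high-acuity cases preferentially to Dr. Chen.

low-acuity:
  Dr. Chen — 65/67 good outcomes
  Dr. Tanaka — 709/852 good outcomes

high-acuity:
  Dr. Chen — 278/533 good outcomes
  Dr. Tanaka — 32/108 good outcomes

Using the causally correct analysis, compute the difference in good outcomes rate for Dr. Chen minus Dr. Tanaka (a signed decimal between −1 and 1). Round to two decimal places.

Within every triage acuity level Dr. Chen has the higher rate, yet pooled Dr. Tanaka does — Simpson's reversal.
Here triage acuity is a common cause — it drives both which surgeon a case falls under and the outcome. The crude comparison mixes populations; the stratum-specific rates are the causally relevant ones.
Adjusting over the population distribution of triage acuity: 0.589·(0.970−0.832) + 0.411·(0.522−0.296) = +0.174.

+0.17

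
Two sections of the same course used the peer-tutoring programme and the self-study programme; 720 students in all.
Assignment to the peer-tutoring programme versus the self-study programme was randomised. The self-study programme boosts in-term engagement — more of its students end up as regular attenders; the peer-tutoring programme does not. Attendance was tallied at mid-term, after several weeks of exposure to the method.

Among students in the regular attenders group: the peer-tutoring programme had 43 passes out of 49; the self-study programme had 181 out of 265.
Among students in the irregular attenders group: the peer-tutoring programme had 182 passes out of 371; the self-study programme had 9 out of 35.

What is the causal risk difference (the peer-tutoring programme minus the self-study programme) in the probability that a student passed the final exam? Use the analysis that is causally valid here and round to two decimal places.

Mid-term attendance lies on the pathway teaching method → mid-term attendance → outcome, so adjusting for it blocks the indirect effect. For the total causal effect of teaching method, use the unadjusted pooled rates.
The causal difference is the pooled difference: 0.536 − 0.633 = -0.098.

-0.10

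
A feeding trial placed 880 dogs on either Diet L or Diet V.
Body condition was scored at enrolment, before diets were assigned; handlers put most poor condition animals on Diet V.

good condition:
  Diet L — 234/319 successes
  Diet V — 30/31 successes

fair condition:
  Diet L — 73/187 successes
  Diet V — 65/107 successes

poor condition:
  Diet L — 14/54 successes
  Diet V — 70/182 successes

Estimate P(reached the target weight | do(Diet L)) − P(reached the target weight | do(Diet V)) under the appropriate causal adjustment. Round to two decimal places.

Starting body condition satisfies the back-door criterion: it is not a descendant of the diet, and it blocks the spurious path from diet to outcome. Adjusting for it (i.e., using the within-starting body condition rates) gives the causal effect.
Adjusting over the population distribution of starting body condition: 0.398·(0.734−0.968) + 0.334·(0.390−0.607) + 0.268·(0.259−0.385) = -0.199.

-0.20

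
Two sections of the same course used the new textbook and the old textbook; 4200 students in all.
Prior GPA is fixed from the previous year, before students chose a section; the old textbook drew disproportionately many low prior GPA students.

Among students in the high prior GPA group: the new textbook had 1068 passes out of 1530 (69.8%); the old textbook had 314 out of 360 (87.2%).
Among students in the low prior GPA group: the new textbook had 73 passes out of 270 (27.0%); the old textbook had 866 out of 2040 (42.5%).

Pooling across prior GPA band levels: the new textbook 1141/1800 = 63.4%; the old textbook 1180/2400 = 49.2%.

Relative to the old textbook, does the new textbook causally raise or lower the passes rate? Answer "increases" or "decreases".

decreases

Within every prior GPA band level the old textbook has the higher rate, yet pooled the new textbook does — Simpson's reversal.
Since prior GPA band is a pre-existing factor (not a product of the teaching method) and it affects the outcome on its own, it is a confounder. The stratified rates, not the pooled rate, identify the causal effect.
Within each level — high prior GPA: 69.8% vs 87.2%; low prior GPA: 27.0% vs 42.5% — the old textbook is higher every time.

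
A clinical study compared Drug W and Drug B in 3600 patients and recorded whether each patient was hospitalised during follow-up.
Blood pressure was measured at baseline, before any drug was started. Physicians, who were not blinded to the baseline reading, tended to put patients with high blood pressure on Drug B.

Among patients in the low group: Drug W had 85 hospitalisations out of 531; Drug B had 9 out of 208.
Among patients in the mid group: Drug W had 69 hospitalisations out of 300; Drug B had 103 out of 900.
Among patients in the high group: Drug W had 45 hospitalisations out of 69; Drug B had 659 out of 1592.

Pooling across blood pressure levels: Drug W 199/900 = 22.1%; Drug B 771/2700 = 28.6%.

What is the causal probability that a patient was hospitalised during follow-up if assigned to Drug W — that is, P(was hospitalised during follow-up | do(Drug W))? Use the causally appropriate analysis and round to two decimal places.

0.41

Drug B is lower inside every blood pressure stratum but Drug W is lower in aggregate. Whether to stratify depends on how blood pressure relates to the drug.
Nothing the drug does changes blood pressure; the imbalance is an allocation artefact. With blood pressure also predicting the outcome, the pooled figure is confounded, and the within-stratum comparison is the causal one.
Standardising Drug W to the population blood pressure mix: 0.205·85/531 + 0.333·69/300 + 0.461·45/69 = 0.410.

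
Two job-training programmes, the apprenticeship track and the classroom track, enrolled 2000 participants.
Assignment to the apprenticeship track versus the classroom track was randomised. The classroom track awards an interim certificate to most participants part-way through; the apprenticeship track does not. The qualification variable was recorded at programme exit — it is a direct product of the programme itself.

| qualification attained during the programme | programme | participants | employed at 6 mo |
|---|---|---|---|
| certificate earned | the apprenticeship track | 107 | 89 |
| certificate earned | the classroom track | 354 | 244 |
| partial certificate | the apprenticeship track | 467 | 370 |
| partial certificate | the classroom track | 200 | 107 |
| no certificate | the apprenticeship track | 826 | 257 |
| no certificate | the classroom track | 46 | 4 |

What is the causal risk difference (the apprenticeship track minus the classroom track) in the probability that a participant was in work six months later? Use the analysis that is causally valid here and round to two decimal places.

The distribution of qualification attained during the programme is itself part of what the programme does — it is an intermediate outcome. Holding it fixed would remove that part of the effect; the total effect is the pooled difference.
The causal difference is the pooled difference: 0.511 − 0.592 = -0.080.

-0.08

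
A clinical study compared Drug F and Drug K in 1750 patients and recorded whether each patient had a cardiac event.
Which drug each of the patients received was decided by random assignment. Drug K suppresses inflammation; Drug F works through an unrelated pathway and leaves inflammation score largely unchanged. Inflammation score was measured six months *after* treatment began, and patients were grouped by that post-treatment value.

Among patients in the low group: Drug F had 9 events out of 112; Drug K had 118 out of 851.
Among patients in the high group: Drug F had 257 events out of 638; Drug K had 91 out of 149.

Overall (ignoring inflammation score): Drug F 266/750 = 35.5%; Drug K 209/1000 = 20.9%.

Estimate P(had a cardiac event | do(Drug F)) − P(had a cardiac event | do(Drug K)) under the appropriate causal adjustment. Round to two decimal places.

The inflammation score-specific comparison favours Drug F throughout, but the pooled figures favour Drug K. The question is whether to condition on inflammation score.
Inflammation score here is a post-treatment variable shaped by the drug; conditioning on it would introduce bias rather than remove it. The overall comparison is the causal one.
The causal difference is the pooled difference: 0.355 − 0.209 = +0.146.

+0.15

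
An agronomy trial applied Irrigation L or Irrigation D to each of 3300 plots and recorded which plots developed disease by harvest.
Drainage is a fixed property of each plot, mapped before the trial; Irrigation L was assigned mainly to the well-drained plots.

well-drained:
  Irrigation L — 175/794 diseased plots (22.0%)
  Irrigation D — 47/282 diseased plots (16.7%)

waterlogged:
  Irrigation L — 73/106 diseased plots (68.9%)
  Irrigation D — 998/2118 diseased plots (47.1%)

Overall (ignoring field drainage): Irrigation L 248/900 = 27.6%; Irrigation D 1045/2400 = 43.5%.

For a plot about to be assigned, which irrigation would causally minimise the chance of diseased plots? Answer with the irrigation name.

Irrigation D

The stratified and pooled comparisons disagree (Irrigation D wins within each field drainage; Irrigation L wins overall), so the answer turns on the causal role of field drainage.
Field drainage differs across irrigations for reasons unrelated to any effect of the irrigation itself, and it separately predicts the outcome — a classic confounder. We must compare within field drainage levels.
Within each level — well-drained: 22.0% vs 16.7%; waterlogged: 68.9% vs 47.1% — Irrigation D is lower every time.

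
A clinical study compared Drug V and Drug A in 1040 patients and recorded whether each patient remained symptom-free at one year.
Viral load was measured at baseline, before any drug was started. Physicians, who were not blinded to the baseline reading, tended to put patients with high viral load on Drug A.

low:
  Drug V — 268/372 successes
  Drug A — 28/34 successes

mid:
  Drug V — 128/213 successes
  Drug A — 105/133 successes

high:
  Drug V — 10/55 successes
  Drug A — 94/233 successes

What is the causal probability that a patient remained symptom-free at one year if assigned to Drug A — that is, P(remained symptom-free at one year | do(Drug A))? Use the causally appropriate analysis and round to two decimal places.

0.70

The imbalance in viral load arose from how patients were allocated, not from anything the drug did; and viral load independently affects the outcome. The pooled gap is confounded — condition on viral load.
Standardising Drug A to the population viral load mix: 0.390·28/34 + 0.333·105/133 + 0.277·94/233 = 0.696.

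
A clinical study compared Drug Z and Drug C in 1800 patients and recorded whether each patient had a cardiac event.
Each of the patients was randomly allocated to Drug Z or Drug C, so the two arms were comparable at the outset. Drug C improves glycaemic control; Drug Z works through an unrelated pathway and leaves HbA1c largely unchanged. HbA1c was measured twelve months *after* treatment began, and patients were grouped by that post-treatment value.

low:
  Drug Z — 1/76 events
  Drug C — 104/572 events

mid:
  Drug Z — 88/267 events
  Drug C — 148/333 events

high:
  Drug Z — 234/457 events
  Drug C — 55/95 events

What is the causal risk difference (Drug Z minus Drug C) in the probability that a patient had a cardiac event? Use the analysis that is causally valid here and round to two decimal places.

+0.10

The stratified and pooled comparisons disagree (Drug Z wins within each HbA1c; Drug C wins overall), so the answer turns on the causal role of HbA1c.
HbA1c is recorded after the drug and is itself shifted by it — it sits on the causal path from drug to outcome. Conditioning on a mediator would strip out part of the effect we want; the pooled comparison gives the total causal effect.
The causal difference is the pooled difference: 0.404 − 0.307 = +0.097.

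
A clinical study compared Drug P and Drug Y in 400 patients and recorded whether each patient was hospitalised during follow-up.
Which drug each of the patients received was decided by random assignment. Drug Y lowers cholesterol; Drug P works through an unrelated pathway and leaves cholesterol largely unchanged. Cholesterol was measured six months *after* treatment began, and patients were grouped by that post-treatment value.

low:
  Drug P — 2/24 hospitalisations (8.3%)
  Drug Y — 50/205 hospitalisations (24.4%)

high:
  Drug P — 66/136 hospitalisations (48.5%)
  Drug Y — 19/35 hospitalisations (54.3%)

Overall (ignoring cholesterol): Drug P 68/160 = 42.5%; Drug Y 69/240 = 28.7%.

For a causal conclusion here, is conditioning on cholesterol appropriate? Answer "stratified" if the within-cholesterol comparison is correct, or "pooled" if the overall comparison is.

Because the drug influences cholesterol, cholesterol is a post-treatment mediator, not a confounder. Stratifying on it would bias the estimate; the causal effect is the crude pooled difference.
Pooled: Drug P 42.5% vs Drug Y 28.7%; Drug Y is lower overall.

pooled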